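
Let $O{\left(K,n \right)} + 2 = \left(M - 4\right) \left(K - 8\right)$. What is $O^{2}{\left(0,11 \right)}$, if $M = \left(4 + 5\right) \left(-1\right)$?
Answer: $10404$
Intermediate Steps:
$M = -9$ ($M = 9 \left(-1\right) = -9$)
$O{\left(K,n \right)} = 102 - 13 K$ ($O{\left(K,n \right)} = -2 + \left(-9 - 4\right) \left(K - 8\right) = -2 - 13 \left(-8 + K\right) = -2 - \left(-104 + 13 K\right) = 102 - 13 K$)
$O^{2}{\left(0,11 \right)} = \left(102 - 0\right)^{2} = \left(102 + 0\right)^{2} = 102^{2} = 10404$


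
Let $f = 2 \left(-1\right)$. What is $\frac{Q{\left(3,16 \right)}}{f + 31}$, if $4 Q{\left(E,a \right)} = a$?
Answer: $\frac{4}{29} \approx 0.13793$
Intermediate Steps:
$Q{\left(E,a \right)} = \frac{a}{4}$
$f = -2$
$\frac{Q{\left(3,16 \right)}}{f + 31} = \frac{\frac{1}{4} \cdot 16}{-2 + 31} = \frac{4}{29}$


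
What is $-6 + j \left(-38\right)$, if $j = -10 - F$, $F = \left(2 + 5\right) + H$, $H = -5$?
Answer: $450$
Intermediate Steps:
$F = 2$ ($F = \left(2 + 5\right) - 5 = 7 - 5 = 2$)
$j = -12$ ($j = -10 - 2 = -12$)
$-6 + j \left(-38\right) = -6 - -456 = -6 + 456 = 450$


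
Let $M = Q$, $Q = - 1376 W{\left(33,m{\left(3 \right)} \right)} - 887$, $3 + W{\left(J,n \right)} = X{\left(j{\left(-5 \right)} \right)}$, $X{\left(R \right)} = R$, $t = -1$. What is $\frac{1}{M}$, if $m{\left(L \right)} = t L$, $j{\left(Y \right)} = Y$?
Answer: $\frac{1}{10121} \approx 9.8804 \cdot 10^{-5}$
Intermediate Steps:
$m{\left(L \right)} = - L$
$W{\left(J,n \right)} = -8$ ($W{\left(J,n \right)} = -3 - 5 = -8$)
$Q = 10121$ ($Q = \left(-1376\right) \left(-8\right) - 887 = 11008 - 887 = 10121$)
$M = 10121$
$\frac{1}{M} = \frac{1}{10121}$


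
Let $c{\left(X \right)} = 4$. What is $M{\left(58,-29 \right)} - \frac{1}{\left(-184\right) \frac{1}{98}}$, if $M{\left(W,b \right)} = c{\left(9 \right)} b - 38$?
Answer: $- \frac{14119}{92} \approx -153.47$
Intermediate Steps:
$M{\left(W,b \right)} = -38 + 4 b$ ($M{\left(W,b \right)} = 4 b - 38 = -38 + 4 b$)
$M{\left(58,-29 \right)} - \frac{1}{\left(-184\right) \frac{1}{98}} = \left(-38 + 4 \left(-29\right)\right) - \frac{1}{\left(-184\right) \frac{1}{98}} = \left(-38 - 116\right) - \frac{1}{\left(-184\right) \frac{1}{98}} = -154 - \frac{1}{- \frac{92}{49}} = -154 - - \frac{49}{92} = -154 + \frac{49}{92} = - \frac{14119}{92}$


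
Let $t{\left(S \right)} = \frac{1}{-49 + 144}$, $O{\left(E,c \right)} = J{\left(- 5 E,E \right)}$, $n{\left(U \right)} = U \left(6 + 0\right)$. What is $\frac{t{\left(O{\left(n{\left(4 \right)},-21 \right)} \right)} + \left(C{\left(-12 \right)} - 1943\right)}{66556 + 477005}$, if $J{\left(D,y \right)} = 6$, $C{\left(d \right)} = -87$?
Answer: $- \frac{64283}{17212765} \approx -0.0037346$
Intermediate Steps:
$n{\left(U \right)} = 6 U$ ($n{\left(U \right)} = U 6 = 6 U$)
$O{\left(E,c \right)} = 6$
$t{\left(S \right)} = \frac{1}{95}$
$\frac{t{\left(O{\left(n{\left(4 \right)},-21 \right)} \right)} + \left(C{\left(-12 \right)} - 1943\right)}{66556 + 477005} = \frac{\frac{1}{95} - 2030}{66556 + 477005} = \frac{\frac{1}{95} - 2030}{543561} = \left(\frac{1}{95} - 2030\right) \frac{1}{543561} = \left(- \frac{192849}{95}\right) \frac{1}{543561} = - \frac{64283}{17212765}$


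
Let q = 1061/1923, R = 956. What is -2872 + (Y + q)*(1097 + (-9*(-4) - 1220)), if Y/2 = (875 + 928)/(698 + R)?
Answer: -1648461168/530107 ≈ -3109.7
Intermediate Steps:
q = 1061/1923 (q = 1061*(1/1923) = 1061/1923 ≈ 0.55174)
Y = 1803/827 (Y = 2*((875 + 928)/(698 + 956)) = 2*(1803/1654) = 1803/827 ≈ 2.1802)
-2872 + (Y + q)*(1097 + (-9*(-4) - 1220)) = -2872 + (1803/827 + 1061/1923)*(1097 + (-9*(-4) - 1220)) = -2872 + 4344616*(1097 + (36 - 1220))/1590321 = -2872 + 4344616*(1097 - 1184)/1590321 = -2872 + (4344616/1590321)*(-87) = -2872 - 125993864/530107 = -1648461168/530107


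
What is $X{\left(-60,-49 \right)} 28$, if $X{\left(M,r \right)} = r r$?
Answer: $67228$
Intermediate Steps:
$X{\left(M,r \right)} = r^{2}$
$X{\left(-60,-49 \right)} 28 = \left(-49\right)^{2} \cdot 28 = 2401 \cdot 28 = 67228$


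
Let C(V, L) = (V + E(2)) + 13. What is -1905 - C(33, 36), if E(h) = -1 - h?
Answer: -1948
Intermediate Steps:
C(V, L) = 10 + V (C(V, L) = (V + (-1 - 1*2)) + 13 = (V + (-1 - 2)) + 13 = (V - 3) + 13 = (-3 + V) + 13 = 10 + V)
-1905 - C(33, 36) = -1905 - (10 + 33) = -1905 - 1*43 = -1905 - 43 = -1948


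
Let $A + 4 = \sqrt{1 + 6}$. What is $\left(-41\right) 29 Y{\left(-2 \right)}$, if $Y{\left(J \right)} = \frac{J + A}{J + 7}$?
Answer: $\frac{7134}{5} - \frac{1189 \sqrt{7}}{5} \approx 797.64$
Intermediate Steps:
$A = -4 + \sqrt{7}$ ($A = -4 + \sqrt{1 + 6} = -4 + \sqrt{7} \approx -1.3542$)
$Y{\left(J \right)} = \frac{-4 + J + \sqrt{7}}{7 + J}$ ($Y{\left(J \right)} = \frac{J - \left(4 - \sqrt{7}\right)}{J + 7} = \frac{-4 + J + \sqrt{7}}{7 + J}$)
$\left(-41\right) 29 Y{\left(-2 \right)} = \left(-41\right) 29 \frac{-4 - 2 + \sqrt{7}}{7 - 2} = - 1189 \frac{-6 + \sqrt{7}}{5} = - 1189 \left(- \frac{6}{5} + \frac{\sqrt{7}}{5}\right) = \frac{7134}{5} - \frac{1189 \sqrt{7}}{5}$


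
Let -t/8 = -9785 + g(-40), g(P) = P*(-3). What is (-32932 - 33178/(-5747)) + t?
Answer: 255131014/5747 ≈ 44394.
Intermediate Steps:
g(P) = -3*P
t = 77320 (t = -8*(-9785 - 3*(-40)) = -8*(-9785 + 120) = -8*(-9665) = 77320)
(-32932 - 33178/(-5747)) + t = (-32932 - 33178/(-5747)) + 77320 = (-32932 - 33178*(-1/5747)) + 77320 = (-32932 + 33178/5747) + 77320 = -189227026/5747 + 77320 = 255131014/5747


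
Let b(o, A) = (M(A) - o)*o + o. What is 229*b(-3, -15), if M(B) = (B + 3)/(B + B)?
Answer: -15114/5 ≈ -3022.8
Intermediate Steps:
M(B) = (3 + B)/(2*B) (M(B) = (3 + B)/((2*B)) = (3 + B)*(1/(2*B)) = (3 + B)/(2*B))
b(o, A) = o + o*(-o + (3 + A)/(2*A)) (b(o, A) = ((3 + A)/(2*A) - o)*o + o = (-o + (3 + A)/(2*A))*o + o = o*(-o + (3 + A)/(2*A)) + o = o + o*(-o + (3 + A)/(2*A)))
229*b(-3, -15) = 229*((½)*(-3)*(3 - 15 + 2*(-15)*(1 - 1*(-3)))/(-15)) = 229*((½)*(-3)*(-1/15)*(3 - 15 + 2*(-15)*(1 + 3))) = 229*((½)*(-3)*(-1/15)*(3 - 15 + 2*(-15)*4)) = 229*((½)*(-3)*(-1/15)*(3 - 15 - 120)) = 229*((½)*(-3)*(-1/15)*(-132)) = 229*(-66/5) = -15114/5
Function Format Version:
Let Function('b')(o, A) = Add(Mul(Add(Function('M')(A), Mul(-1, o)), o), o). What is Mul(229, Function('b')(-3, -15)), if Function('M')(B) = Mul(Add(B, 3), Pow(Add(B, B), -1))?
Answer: Rational(-15114, 5) ≈ -3022.8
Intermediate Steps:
Function('M')(B) = Mul(Rational(1, 2), Pow(B, -1), Add(3, B)) (Function('M')(B) = Mul(Add(3, B), Pow(Mul(2, B), -1)) = Mul(Add(3, B), Mul(Rational(1, 2), Pow(B, -1))) = Mul(Rational(1, 2), Pow(B, -1), Add(3, B)))
Function('b')(o, A) = Add(o, Mul(o, Add(Mul(-1, o), Mul(Rational(1, 2), Pow(A, -1), Add(3, A))))) (Function('b')(o, A) = Add(Mul(Add(Mul(Rational(1, 2), Pow(A, -1), Add(3, A)), Mul(-1, o)), o), o) = Add(Mul(Add(Mul(-1, o), Mul(Rational(1, 2), Pow(A, -1), Add(3, A))), o), o) = Add(Mul(o, Add(Mul(-1, o), Mul(Rational(1, 2), Pow(A, -1), Add(3, A)))), o) = Add(o, Mul(o, Add(Mul(-1, o), Mul(Rational(1, 2), Pow(A, -1), Add(3, A))))))
Mul(229, Function('b')(-3, -15)) = Mul(229, Mul(Rational(1, 2), -3, Pow(-15, -1), Add(3, -15, Mul(2, -15, Add(1, Mul(-1, -3)))))) = Mul(229, Mul(Rational(1, 2), -3, Rational(-1, 15), Add(3, -15, Mul(2, -15, Add(1, 3))))) = Mul(229, Mul(Rational(1, 2), -3, Rational(-1, 15), Add(3, -15, Mul(2, -15, 4)))) = Mul(229, Mul(Rational(1, 2), -3, Rational(-1, 15), Add(3, -15, -120))) = Mul(229, Mul(Rational(1, 2), -3, Rational(-1, 15), -132)) = Mul(229, Rational(-66, 5)) = Rational(-15114, 5)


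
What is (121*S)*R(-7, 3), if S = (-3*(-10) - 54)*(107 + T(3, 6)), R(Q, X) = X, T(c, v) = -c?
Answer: -906048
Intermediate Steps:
S = -2496 (S = (-3*(-10) - 54)*(107 - 1*3) = (30 - 54)*(107 - 3) = -24*104 = -2496)
(121*S)*R(-7, 3) = (121*(-2496))*3 = -302016*3 = -906048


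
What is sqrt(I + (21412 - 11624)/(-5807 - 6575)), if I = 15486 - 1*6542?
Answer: sqrt(342779635310)/6191 ≈ 94.569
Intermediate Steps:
I = 8944 (I = 15486 - 6542 = 8944)
sqrt(I + (21412 - 11624)/(-5807 - 6575)) = sqrt(8944 + (21412 - 11624)/(-5807 - 6575)) = sqrt(8944 + 9788/(-12382)) = sqrt(8944 + 9788*(-1/12382)) = sqrt(8944 - 4894/6191) = sqrt(55367410/6191) = sqrt(342779635310)/6191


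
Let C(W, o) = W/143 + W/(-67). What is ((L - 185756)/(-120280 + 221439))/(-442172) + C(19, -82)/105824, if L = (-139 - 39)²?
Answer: 5726494204191/2834463025771237432 ≈ 2.0203e-6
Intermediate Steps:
C(W, o) = -76*W/9581 (C(W, o) = W*(1/143) + W*(-1/67) = W/143 - W/67 = -76*W/9581)
L = 31684 (L = (-178)² = 31684)
((L - 185756)/(-120280 + 221439))/(-442172) + C(19, -82)/105824 = ((31684 - 185756)/(-120280 + 221439))/(-442172) - 76/9581*19/105824 = -154072/101159*(-1/442172) - 1444/9581*1/105824 = -154072*1/101159*(-1/442172) - 361/253474936 = -154072/101159*(-1/442172) - 361/253474936 = 38518/11182419337 - 361/253474936 = 5726494204191/2834463025771237432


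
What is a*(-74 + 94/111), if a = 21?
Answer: -56840/37 ≈ -1536.2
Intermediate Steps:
a*(-74 + 94/111) = 21*(-74 + 94/111) = 21*(-8120/111) = -56840/37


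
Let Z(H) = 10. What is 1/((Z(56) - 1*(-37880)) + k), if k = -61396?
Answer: -1/23506 ≈ -4.2542e-5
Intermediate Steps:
1/((Z(56) - 1*(-37880)) + k) = 1/((10 - 1*(-37880)) - 61396) = 1/((10 + 37880) - 61396) = 1/(37890 - 61396) = 1/(-23506) = -1/23506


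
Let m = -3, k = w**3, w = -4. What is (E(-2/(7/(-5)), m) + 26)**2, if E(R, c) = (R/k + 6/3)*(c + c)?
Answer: 2505889/12544 ≈ 199.77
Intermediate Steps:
k = -64 (k = (-4)**3 = -64)
E(R, c) = 2*c*(2 - R/64) (E(R, c) = (R/(-64) + 6/3)*(c + c) = (R*(-1/64) + 6*(1/3))*(2*c) = (-R/64 + 2)*(2*c) = (2 - R/64)*(2*c) = 2*c*(2 - R/64))
(E(-2/(7/(-5)), m) + 26)**2 = ((1/32)*(-3)*(128 - (-2)/(7/(-5))) + 26)**2 = ((1/32)*(-3)*(128 - (-2)/(7*(-1/5))) + 26)**2 = ((1/32)*(-3)*(128 - (-2)/(-7/5)) + 26)**2 = ((1/32)*(-3)*(128 - (-2)*(-5)/7) + 26)**2 = ((1/32)*(-3)*(128 - 1*10/7) + 26)**2 = ((1/32)*(-3)*(128 - 10/7) + 26)**2 = ((1/32)*(-3)*(886/7) + 26)**2 = (-1329/112 + 26)**2 = (1583/112)**2 = 2505889/12544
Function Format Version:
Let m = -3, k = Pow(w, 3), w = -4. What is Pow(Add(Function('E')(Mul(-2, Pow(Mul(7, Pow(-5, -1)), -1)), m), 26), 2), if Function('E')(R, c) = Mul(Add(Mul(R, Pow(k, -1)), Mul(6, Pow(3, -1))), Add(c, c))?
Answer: Rational(2505889, 12544) ≈ 199.77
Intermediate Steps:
k = -64 (k = Pow(-4, 3) = -64)
Function('E')(R, c) = Mul(2, c, Add(2, Mul(Rational(-1, 64), R))) (Function('E')(R, c) = Mul(Add(Mul(R, Pow(-64, -1)), Mul(6, Pow(3, -1))), Add(c, c)) = Mul(Add(Mul(R, Rational(-1, 64)), Mul(6, Rational(1, 3))), Mul(2, c)) = Mul(Add(Mul(Rational(-1, 64), R), 2), Mul(2, c)) = Mul(Add(2, Mul(Rational(-1, 64), R)), Mul(2, c)) = Mul(2, c, Add(2, Mul(Rational(-1, 64), R))))
Pow(Add(Function('E')(Mul(-2, Pow(Mul(7, Pow(-5, -1)), -1)), m), 26), 2) = Pow(Add(Mul(Rational(1, 32), -3, Add(128, Mul(-1, Mul(-2, Pow(Mul(7, Pow(-5, -1)), -1))))), 26), 2) = Pow(Add(Mul(Rational(1, 32), -3, Add(128, Mul(-1, Mul(-2, Pow(Mul(7, Rational(-1, 5)), -1))))), 26), 2) = Pow(Add(Mul(Rational(1, 32), -3, Add(128, Mul(-1, Mul(-2, Pow(Rational(-7, 5), -1))))), 26), 2) = Pow(Add(Mul(Rational(1, 32), -3, Add(128, Mul(-1, Mul(-2, Rational(-5, 7))))), 26), 2) = Pow(Add(Mul(Rational(1, 32), -3, Add(128, Mul(-1, Rational(10, 7)))), 26), 2) = Pow(Add(Mul(Rational(1, 32), -3, Add(128, Rational(-10, 7))), 26), 2) = Pow(Add(Mul(Rational(1, 32), -3, Rational(886, 7)), 26), 2) = Pow(Add(Rational(-1329, 112), 26), 2) = Pow(Rational(1583, 112), 2) = Rational(2505889, 12544)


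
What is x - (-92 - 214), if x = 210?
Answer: 516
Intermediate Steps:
x - (-92 - 214) = 210 - (-92 - 214) = 210 - 1*(-306) = 210 + 306 = 516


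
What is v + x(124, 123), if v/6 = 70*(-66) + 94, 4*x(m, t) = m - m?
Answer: -27156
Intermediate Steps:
x(m, t) = 0 (x(m, t) = (m - m)/4 = (¼)*0 = 0)
v = -27156 (v = 6*(70*(-66) + 94) = 6*(-4620 + 94) = 6*(-4526) = -27156)
v + x(124, 123) = -27156 + 0 = -27156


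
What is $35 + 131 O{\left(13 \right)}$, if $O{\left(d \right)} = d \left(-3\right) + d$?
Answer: $-3371$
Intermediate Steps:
$O{\left(d \right)} = - 2 d$ ($O{\left(d \right)} = - 3 d + d = - 2 d$)
$35 + 131 O{\left(13 \right)} = 35 + 131 \left(\left(-2\right) 13\right) = 35 + 131 \left(-26\right) = 35 - 3406 = -3371$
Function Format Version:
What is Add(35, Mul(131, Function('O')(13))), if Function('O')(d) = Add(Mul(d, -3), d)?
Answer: -3371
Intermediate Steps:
Function('O')(d) = Mul(-2, d) (Function('O')(d) = Add(Mul(-3, d), d) = Mul(-2, d))
Add(35, Mul(131, Function('O')(13))) = Add(35, Mul(131, Mul(-2, 13))) = Add(35, Mul(131, -26)) = Add(35, -3406) = -3371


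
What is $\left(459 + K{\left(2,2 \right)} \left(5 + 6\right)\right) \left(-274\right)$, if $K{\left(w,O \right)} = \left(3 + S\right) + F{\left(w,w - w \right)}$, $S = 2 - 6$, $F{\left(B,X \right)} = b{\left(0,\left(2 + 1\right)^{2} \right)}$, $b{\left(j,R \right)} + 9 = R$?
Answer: $-122752$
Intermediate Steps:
$b{\left(j,R \right)} = -9 + R$
$F{\left(B,X \right)} = 0$ ($F{\left(B,X \right)} = -9 + \left(2 + 1\right)^{2} = -9 + 3^{2} = -9 + 9 = 0$)
$S = -4$ ($S = 2 - 6 = -4$)
$K{\left(w,O \right)} = -1$ ($K{\left(w,O \right)} = \left(3 - 4\right) + 0 = -1 + 0 = -1$)
$\left(459 + K{\left(2,2 \right)} \left(5 + 6\right)\right) \left(-274\right) = \left(459 - \left(5 + 6\right)\right) \left(-274\right) = \left(459 - 11\right) \left(-274\right) = 448 \left(-274\right) = -122752$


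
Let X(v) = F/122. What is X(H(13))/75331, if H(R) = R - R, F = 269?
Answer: 269/9190382 ≈ 2.9270e-5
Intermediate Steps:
H(R) = 0
X(v) = 269/122
X(H(13))/75331 = (269/122)/75331 = (269/122)*(1/75331) = 269/9190382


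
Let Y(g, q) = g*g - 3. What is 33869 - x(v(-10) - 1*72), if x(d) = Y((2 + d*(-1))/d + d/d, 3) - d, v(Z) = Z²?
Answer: 6644399/196 ≈ 33900.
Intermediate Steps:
Y(g, q) = -3 + g² (Y(g, q) = g² - 3 = -3 + g²)
x(d) = -3 + (1 + (2 - d)/d)² - d (x(d) = (-3 + ((2 + d*(-1))/d + d/d)²) - d = (-3 + ((2 - d)/d + 1)²) - d = (-3 + (1 + (2 - d)/d)²) - d = -3 + (1 + (2 - d)/d)² - d)
33869 - x(v(-10) - 1*72) = 33869 - (-3 - ((-10)² - 1*72) + 4/((-10)² - 1*72)²) = 33869 - (-3 - (100 - 72) + 4/(100 - 72)²) = 33869 - (-3 - 1*28 + 4/28²) = 33869 - (-3 - 28 + 4*(1/784)) = 33869 - (-3 - 28 + 1/196) = 33869 - 1*(-6075/196) = 33869 + 6075/196 = 6644399/196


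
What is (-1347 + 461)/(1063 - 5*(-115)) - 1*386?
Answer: -316577/819 ≈ -386.54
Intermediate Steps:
(-1347 + 461)/(1063 - 5*(-115)) - 1*386 = -886/(1063 + 575) - 386 = -886/1638 - 386 = -886*1/1638 - 386 = -443/819 - 386 = -316577/819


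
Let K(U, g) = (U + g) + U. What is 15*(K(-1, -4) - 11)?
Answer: -255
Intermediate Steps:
K(U, g) = g + 2*U
15*(K(-1, -4) - 11) = 15*((-4 + 2*(-1)) - 11) = 15*((-4 - 2) - 11) = 15*(-6 - 11) = 15*(-17) = -255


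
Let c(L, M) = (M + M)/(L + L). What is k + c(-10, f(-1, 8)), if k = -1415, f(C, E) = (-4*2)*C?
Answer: -7079/5 ≈ -1415.8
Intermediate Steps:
f(C, E) = -8*C
c(L, M) = M/L (c(L, M) = (2*M)/((2*L)) = (2*M)*(1/(2*L)) = M/L)
k + c(-10, f(-1, 8)) = -1415 - 8*(-1)/(-10) = -1415 + 8*(-⅒) = -1415 - ⅘ = -7079/5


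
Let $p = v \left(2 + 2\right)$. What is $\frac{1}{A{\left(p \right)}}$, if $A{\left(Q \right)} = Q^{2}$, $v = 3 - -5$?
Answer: $\frac{1}{1024} \approx 0.00097656$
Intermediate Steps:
$v = 8$ ($v = 3 + 5 = 8$)
$p = 32$ ($p = 8 \left(2 + 2\right) = 8 \cdot 4 = 32$)
$\frac{1}{A{\left(p \right)}} = \frac{1}{32^{2}} = \frac{1}{1024}$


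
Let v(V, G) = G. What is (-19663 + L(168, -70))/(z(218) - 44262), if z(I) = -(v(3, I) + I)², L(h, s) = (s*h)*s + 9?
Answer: -401773/117179 ≈ -3.4287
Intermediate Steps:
L(h, s) = 9 + h*s² (L(h, s) = (h*s)*s + 9 = h*s² + 9 = 9 + h*s²)
z(I) = -4*I² (z(I) = -(I + I)² = -(2*I)² = -4*I²)
(-19663 + L(168, -70))/(z(218) - 44262) = (-19663 + (9 + 168*(-70)²))/(-4*218² - 44262) = (-19663 + (9 + 168*4900))/(-4*47524 - 44262) = (-19663 + (9 + 823200))/(-190096 - 44262) = (-19663 + 823209)/(-234358) = 803546*(-1/234358) = -401773/117179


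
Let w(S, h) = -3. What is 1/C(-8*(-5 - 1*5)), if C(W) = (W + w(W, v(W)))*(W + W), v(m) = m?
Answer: 1/12320 ≈ 8.1169e-5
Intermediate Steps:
C(W) = 2*W*(-3 + W) (C(W) = (W - 3)*(W + W) = (-3 + W)*(2*W) = 2*W*(-3 + W))
1/C(-8*(-5 - 1*5)) = 1/(2*(-8*(-5 - 1*5))*(-3 - 8*(-5 - 1*5))) = 1/(2*(-8*(-5 - 5))*(-3 - 8*(-5 - 5))) = 1/(2*(-8*(-10))*(-3 - 8*(-10))) = 1/(2*80*(-3 + 80)) = 1/(2*80*77) = 1/12320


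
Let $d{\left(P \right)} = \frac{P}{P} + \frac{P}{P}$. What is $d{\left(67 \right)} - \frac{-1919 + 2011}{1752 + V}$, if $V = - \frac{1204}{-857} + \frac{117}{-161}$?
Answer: $\frac{470964674}{241829279} \approx 1.9475$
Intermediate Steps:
$V = \frac{93575}{137977}$ ($V = \left(-1204\right) \left(- \frac{1}{857}\right) + 117 \left(- \frac{1}{161}\right) = \frac{1204}{857} - \frac{117}{161} = \frac{93575}{137977} \approx 0.67819$)
$d{\left(P \right)} = 2$ ($d{\left(P \right)} = 1 + 1 = 2$)
$d{\left(67 \right)} - \frac{-1919 + 2011}{1752 + V} = 2 - \frac{-1919 + 2011}{1752 + \frac{93575}{137977}} = 2 - \frac{92}{\frac{241829279}{137977}} = 2 - 92 \cdot \frac{137977}{241829279} = 2 - \frac{12693884}{241829279} = \frac{470964674}{241829279}$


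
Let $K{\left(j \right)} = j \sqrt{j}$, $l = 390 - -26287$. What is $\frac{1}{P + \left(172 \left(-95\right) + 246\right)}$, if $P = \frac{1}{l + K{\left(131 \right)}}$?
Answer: $- \frac{11417312719695}{183750230481431693} + \frac{131 \sqrt{131}}{183750230481431693} \approx -6.2135 \cdot 10^{-5}$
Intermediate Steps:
$l = 26677$ ($l = 390 + 26287 = 26677$)
$K{\left(j \right)} = j^{\frac{3}{2}}$
$P = \frac{1}{26677 + 131 \sqrt{131}}$ ($P = \frac{1}{26677 + 131^{\frac{3}{2}}} = \frac{1}{26677 + 131 \sqrt{131}} \approx 3.5491 \cdot 10^{-5}$)
$\frac{1}{P + \left(172 \left(-95\right) + 246\right)} = \frac{1}{\left(\frac{26677}{709414238} - \frac{131 \sqrt{131}}{709414238}\right) + \left(172 \left(-95\right) + 246\right)} = \frac{1}{\left(\frac{26677}{709414238} - \frac{131 \sqrt{131}}{709414238}\right) + \left(-16340 + 246\right)} = \frac{1}{\left(\frac{26677}{709414238} - \frac{131 \sqrt{131}}{709414238}\right) - 16094} = \frac{1}{- \frac{11417312719695}{709414238} - \frac{131 \sqrt{131}}{709414238}}$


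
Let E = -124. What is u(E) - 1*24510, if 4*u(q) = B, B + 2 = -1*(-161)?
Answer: -97881/4 ≈ -24470.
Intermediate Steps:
B = 159 (B = -2 - 1*(-161) = -2 + 161 = 159)
u(q) = 159/4 (u(q) = (1/4)*159 = 159/4)
u(E) - 1*24510 = 159/4 - 1*24510 = 159/4 - 24510 = -97881/4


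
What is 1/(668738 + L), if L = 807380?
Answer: 1/1476118 ≈ 6.7745e-7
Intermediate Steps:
1/(668738 + L) = 1/(668738 + 807380) = 1/1476118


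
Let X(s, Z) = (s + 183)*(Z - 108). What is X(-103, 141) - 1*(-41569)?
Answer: 44209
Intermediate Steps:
X(s, Z) = (-108 + Z)*(183 + s) (X(s, Z) = (183 + s)*(-108 + Z) = (-108 + Z)*(183 + s))
X(-103, 141) - 1*(-41569) = (-19764 - 108*(-103) + 183*141 + 141*(-103)) - 1*(-41569) = (-19764 + 11124 + 25803 - 14523) + 41569 = 2640 + 41569 = 44209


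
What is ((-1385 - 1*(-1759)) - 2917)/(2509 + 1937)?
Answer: -2543/4446 ≈ -0.57197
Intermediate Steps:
((-1385 - 1*(-1759)) - 2917)/(2509 + 1937) = ((-1385 + 1759) - 2917)/4446 = (374 - 2917)*(1/4446) = -2543*1/4446 = -2543/4446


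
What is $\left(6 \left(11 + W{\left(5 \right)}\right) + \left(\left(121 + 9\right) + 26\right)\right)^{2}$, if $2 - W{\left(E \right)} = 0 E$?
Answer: $54756$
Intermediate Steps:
$W{\left(E \right)} = 2$ ($W{\left(E \right)} = 2 - 0 E = 2 - 0 = 2 + 0 = 2$)
$\left(6 \left(11 + W{\left(5 \right)}\right) + \left(\left(121 + 9\right) + 26\right)\right)^{2} = \left(6 \left(11 + 2\right) + \left(\left(121 + 9\right) + 26\right)\right)^{2} = \left(6 \cdot 13 + \left(130 + 26\right)\right)^{2} = \left(78 + 156\right)^{2} = 234^{2} = 54756$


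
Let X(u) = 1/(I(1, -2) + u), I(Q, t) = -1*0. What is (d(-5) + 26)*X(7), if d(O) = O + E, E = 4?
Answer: 25/7 ≈ 3.5714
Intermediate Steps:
I(Q, t) = 0
X(u) = 1/u (X(u) = 1/(0 + u) = 1/u)
d(O) = 4 + O (d(O) = O + 4 = 4 + O)
(d(-5) + 26)*X(7) = ((4 - 5) + 26)/7 = (-1 + 26)*(⅐) = 25*(⅐) = 25/7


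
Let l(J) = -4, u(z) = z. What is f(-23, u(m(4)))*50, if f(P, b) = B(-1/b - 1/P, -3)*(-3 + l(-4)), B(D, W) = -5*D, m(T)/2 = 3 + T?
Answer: -1125/23 ≈ -48.913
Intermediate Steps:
m(T) = 6 + 2*T (m(T) = 2*(3 + T) = 6 + 2*T)
f(P, b) = -35/P - 35/b (f(P, b) = (-5*(-1/b - 1/P))*(-3 - 4) = -5*(-1/P - 1/b)*(-7) = (5/P + 5/b)*(-7) = -35/P - 35/b)
f(-23, u(m(4)))*50 = (-35/(-23) - 35/(6 + 2*4))*50 = (-35*(-1/23) - 35/(6 + 8))*50 = (35/23 - 35/14)*50 = (35/23 - 35*1/14)*50 = (35/23 - 5/2)*50 = -45/46*50 = -1125/23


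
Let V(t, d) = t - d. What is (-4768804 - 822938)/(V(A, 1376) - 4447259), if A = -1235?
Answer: 931957/741645 ≈ 1.2566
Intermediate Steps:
(-4768804 - 822938)/(V(A, 1376) - 4447259) = (-4768804 - 822938)/((-1235 - 1*1376) - 4447259) = -5591742/((-1235 - 1376) - 4447259) = -5591742/(-2611 - 4447259) = -5591742/(-4449870) = -5591742*(-1/4449870) = 931957/741645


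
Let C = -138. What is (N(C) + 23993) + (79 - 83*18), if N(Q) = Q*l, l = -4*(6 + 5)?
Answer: 28650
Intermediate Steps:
l = -44 (l = -4*11 = -44)
N(Q) = -44*Q (N(Q) = Q*(-44) = -44*Q)
(N(C) + 23993) + (79 - 83*18) = (-44*(-138) + 23993) + (79 - 83*18) = (6072 + 23993) + (79 - 1494) = 30065 - 1415 = 28650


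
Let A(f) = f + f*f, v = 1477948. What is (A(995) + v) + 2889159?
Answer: 5358127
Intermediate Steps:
A(f) = f + f²
(A(995) + v) + 2889159 = (995*(1 + 995) + 1477948) + 2889159 = (995*996 + 1477948) + 2889159 = (991020 + 1477948) + 2889159 = 2468968 + 2889159 = 5358127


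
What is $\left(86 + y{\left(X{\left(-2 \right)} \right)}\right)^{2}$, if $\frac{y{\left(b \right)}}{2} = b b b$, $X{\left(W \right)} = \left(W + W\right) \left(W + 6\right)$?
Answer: $65707236$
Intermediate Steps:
$X{\left(W \right)} = 2 W \left(6 + W\right)$
$y{\left(b \right)} = 2 b^{3}$ ($y{\left(b \right)} = 2 b b b = 2 b^{2} b = 2 b^{3}$)
$\left(86 + y{\left(X{\left(-2 \right)} \right)}\right)^{2} = \left(86 + 2 \left(2 \left(-2\right) \left(6 - 2\right)\right)^{3}\right)^{2} = \left(86 + 2 \left(2 \left(-2\right) 4\right)^{3}\right)^{2} = \left(86 + 2 \left(-16\right)^{3}\right)^{2} = \left(86 + 2 \left(-4096\right)\right)^{2} = \left(86 - 8192\right)^{2} = \left(-8106\right)^{2} = 65707236$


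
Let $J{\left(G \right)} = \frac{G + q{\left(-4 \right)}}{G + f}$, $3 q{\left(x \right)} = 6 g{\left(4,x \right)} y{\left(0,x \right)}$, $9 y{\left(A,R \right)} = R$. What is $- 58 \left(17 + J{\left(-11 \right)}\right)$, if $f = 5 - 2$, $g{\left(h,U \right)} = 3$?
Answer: $- \frac{13021}{12} \approx -1085.1$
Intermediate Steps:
$y{\left(A,R \right)} = \frac{R}{9}$
$q{\left(x \right)} = \frac{2 x}{3}$ ($q{\left(x \right)} = \frac{6 \cdot 3 \frac{x}{9}}{3} = \frac{18 \frac{x}{9}}{3} = \frac{2 x}{3}$)
$f = 3$
$J{\left(G \right)} = \frac{- \frac{8}{3} + G}{3 + G}$ ($J{\left(G \right)} = \frac{G + \frac{2}{3} \left(-4\right)}{G + 3} = \frac{G - \frac{8}{3}}{3 + G} = \frac{- \frac{8}{3} + G}{3 + G}$)
$- 58 \left(17 + J{\left(-11 \right)}\right) = - 58 \left(17 + \frac{- \frac{8}{3} - 11}{3 - 11}\right) = - 58 \left(17 + \frac{1}{-8} \left(- \frac{41}{3}\right)\right) = - 58 \left(17 - - \frac{41}{24}\right) = - 58 \left(17 + \frac{41}{24}\right) = \left(-58\right) \frac{449}{24} = - \frac{13021}{12}$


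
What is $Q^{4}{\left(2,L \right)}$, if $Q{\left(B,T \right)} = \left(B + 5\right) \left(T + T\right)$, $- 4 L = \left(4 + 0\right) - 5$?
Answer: $\frac{2401}{16} \approx 150.06$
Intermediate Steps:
$L = \frac{1}{4}$ ($L = - \frac{\left(4 + 0\right) - 5}{4} = - \frac{4 - 5}{4} = \left(- \frac{1}{4}\right) \left(-1\right) = \frac{1}{4} \approx 0.25$)
$Q{\left(B,T \right)} = 2 T \left(5 + B\right)$ ($Q{\left(B,T \right)} = \left(5 + B\right) 2 T = 2 T \left(5 + B\right)$)
$Q^{4}{\left(2,L \right)} = \left(2 \cdot \frac{1}{4} \left(5 + 2\right)\right)^{4} = \left(2 \cdot \frac{1}{4} \cdot 7\right)^{4} = \left(\frac{7}{2}\right)^{4} = \frac{2401}{16}$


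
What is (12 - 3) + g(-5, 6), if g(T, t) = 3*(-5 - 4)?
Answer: -18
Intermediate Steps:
g(T, t) = -27 (g(T, t) = 3*(-9) = -27)
(12 - 3) + g(-5, 6) = (12 - 3) - 27 = 9 - 27 = -18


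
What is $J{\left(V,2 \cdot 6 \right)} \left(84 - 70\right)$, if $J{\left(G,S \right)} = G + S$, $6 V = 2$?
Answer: $\frac{518}{3} \approx 172.67$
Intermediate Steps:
$V = \frac{1}{3}$ ($V = \frac{1}{6} \cdot 2 = \frac{1}{3} \approx 0.33333$)
$J{\left(V,2 \cdot 6 \right)} \left(84 - 70\right) = \left(\frac{1}{3} + 2 \cdot 6\right) \left(84 - 70\right) = \left(\frac{1}{3} + 12\right) 14 = \frac{37}{3} \cdot 14 = \frac{518}{3}$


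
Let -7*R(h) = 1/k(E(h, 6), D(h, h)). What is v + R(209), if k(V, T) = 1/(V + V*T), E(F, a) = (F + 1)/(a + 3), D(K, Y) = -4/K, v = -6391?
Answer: -4009207/627 ≈ -6394.3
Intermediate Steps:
E(F, a) = (1 + F)/(3 + a)
k(V, T) = 1/(V + T*V)
R(h) = -(1 - 4/h)*(⅑ + h/9)/7 (R(h) = -(1 + h)*(1 - 4/h)/(3 + 6)/7 = -(1 + h)*(1 - 4/h)/9/7 = -(1 - 4/h)*(⅑ + h/9)/7)
v + R(209) = -6391 - 1/63*(1 + 209)*(-4 + 209)/209 = -6391 - 1/63*1/209*210*205 = -6391 - 2050/627 = -4009207/627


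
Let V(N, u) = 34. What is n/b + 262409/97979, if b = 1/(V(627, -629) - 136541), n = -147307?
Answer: 281457787813540/13997 ≈ 2.0108e+10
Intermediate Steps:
b = -1/136507 (b = 1/(34 - 136541) = 1/(-136507) = -1/136507 ≈ -7.3256e-6)
n/b + 262409/97979 = -147307/(-1/136507) + 262409/97979 = -147307*(-136507) + 262409*(1/97979) = 20108436649 + 37487/13997 = 281457787813540/13997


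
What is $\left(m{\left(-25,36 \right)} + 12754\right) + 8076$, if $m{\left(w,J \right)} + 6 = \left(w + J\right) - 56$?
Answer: $20779$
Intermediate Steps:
$m{\left(w,J \right)} = -62 + J + w$ ($m{\left(w,J \right)} = -6 - \left(56 - J - w\right) = -6 + \left(-56 + J + w\right) = -62 + J + w$)
$\left(m{\left(-25,36 \right)} + 12754\right) + 8076 = \left(\left(-62 + 36 - 25\right) + 12754\right) + 8076 = \left(-51 + 12754\right) + 8076 = 12703 + 8076 = 20779$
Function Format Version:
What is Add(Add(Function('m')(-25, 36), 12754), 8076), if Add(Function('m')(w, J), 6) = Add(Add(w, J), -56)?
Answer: 20779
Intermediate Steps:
Function('m')(w, J) = Add(-62, J, w) (Function('m')(w, J) = Add(-6, Add(Add(w, J), -56)) = Add(-6, Add(Add(J, w), -56)) = Add(-6, Add(-56, J, w)) = Add(-62, J, w))
Add(Add(Function('m')(-25, 36), 12754), 8076) = Add(Add(Add(-62, 36, -25), 12754), 8076) = Add(Add(-51, 12754), 8076) = Add(12703, 8076) = 20779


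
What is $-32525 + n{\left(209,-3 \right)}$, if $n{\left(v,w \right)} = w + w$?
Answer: $-32531$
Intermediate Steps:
$n{\left(v,w \right)} = 2 w$
$-32525 + n{\left(209,-3 \right)} = -32525 + 2 \left(-3\right) = -32525 - 6 = -32531$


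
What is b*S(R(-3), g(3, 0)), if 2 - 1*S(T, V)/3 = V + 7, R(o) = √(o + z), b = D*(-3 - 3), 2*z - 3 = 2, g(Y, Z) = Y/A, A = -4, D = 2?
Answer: 153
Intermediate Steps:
g(Y, Z) = -Y/4 (g(Y, Z) = Y/(-4) = Y*(-¼) = -Y/4)
z = 5/2 (z = 3/2 + (½)*2 = 3/2 + 1 = 5/2 ≈ 2.5000)
b = -12 (b = 2*(-3 - 3) = 2*(-6) = -12)
R(o) = √(5/2 + o) (R(o) = √(o + 5/2) = √(5/2 + o))
S(T, V) = -15 - 3*V (S(T, V) = 6 - 3*(V + 7) = 6 - 3*(7 + V) = 6 + (-21 - 3*V) = -15 - 3*V)
b*S(R(-3), g(3, 0)) = -12*(-15 - (-3)*3/4) = -12*(-15 - 3*(-¾)) = -12*(-15 + 9/4) = -12*(-51/4) = 153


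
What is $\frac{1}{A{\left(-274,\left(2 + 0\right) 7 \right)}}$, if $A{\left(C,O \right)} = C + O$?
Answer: $- \frac{1}{260} \approx -0.0038462$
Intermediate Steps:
$\frac{1}{A{\left(-274,\left(2 + 0\right) 7 \right)}} = \frac{1}{-274 + \left(2 + 0\right) 7} = \frac{1}{-274 + 2 \cdot 7} = \frac{1}{-274 + 14} = \frac{1}{-260} = - \frac{1}{260}$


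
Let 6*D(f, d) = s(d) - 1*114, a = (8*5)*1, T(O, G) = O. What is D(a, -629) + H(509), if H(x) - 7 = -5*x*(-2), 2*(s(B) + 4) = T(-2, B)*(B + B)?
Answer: 5287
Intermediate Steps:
s(B) = -4 - 2*B (s(B) = -4 + (-2*(B + B))/2 = -4 + (-4*B)/2 = -4 - 2*B)
H(x) = 7 + 10*x (H(x) = 7 - 5*x*(-2) = 7 + 10*x)
a = 40 (a = 40*1 = 40)
D(f, d) = -59/3 - d/3 (D(f, d) = ((-4 - 2*d) - 1*114)/6 = ((-4 - 2*d) - 114)/6 = (-118 - 2*d)/6 = -59/3 - d/3)
D(a, -629) + H(509) = (-59/3 - ⅓*(-629)) + (7 + 10*509) = (-59/3 + 629/3) + (7 + 5090) = 190 + 5097 = 5287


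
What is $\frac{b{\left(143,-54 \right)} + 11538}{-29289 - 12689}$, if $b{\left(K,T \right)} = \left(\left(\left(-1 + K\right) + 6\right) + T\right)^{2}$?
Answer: $- \frac{10187}{20989} \approx -0.48535$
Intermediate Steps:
$b{\left(K,T \right)} = \left(5 + K + T\right)^{2}$ ($b{\left(K,T \right)} = \left(\left(5 + K\right) + T\right)^{2} = \left(5 + K + T\right)^{2}$)
$\frac{b{\left(143,-54 \right)} + 11538}{-29289 - 12689} = \frac{\left(5 + 143 - 54\right)^{2} + 11538}{-29289 - 12689} = \frac{94^{2} + 11538}{-41978} = \left(8836 + 11538\right) \left(- \frac{1}{41978}\right) = 20374 \left(- \frac{1}{41978}\right) = - \frac{10187}{20989}$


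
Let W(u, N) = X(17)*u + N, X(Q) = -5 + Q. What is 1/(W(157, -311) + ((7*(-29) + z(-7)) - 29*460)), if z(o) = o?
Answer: -1/11977 ≈ -8.3493e-5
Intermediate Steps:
W(u, N) = N + 12*u (W(u, N) = (-5 + 17)*u + N = 12*u + N = N + 12*u)
1/(W(157, -311) + ((7*(-29) + z(-7)) - 29*460)) = 1/((-311 + 12*157) + ((7*(-29) - 7) - 29*460)) = 1/((-311 + 1884) + ((-203 - 7) - 13340)) = 1/(1573 + (-210 - 13340)) = 1/(1573 - 13550) = 1/(-11977) = -1/11977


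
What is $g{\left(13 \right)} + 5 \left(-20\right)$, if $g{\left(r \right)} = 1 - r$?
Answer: $-112$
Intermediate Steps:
$g{\left(13 \right)} + 5 \left(-20\right) = \left(1 - 13\right) + 5 \left(-20\right) = \left(1 - 13\right) - 100 = -12 - 100 = -112$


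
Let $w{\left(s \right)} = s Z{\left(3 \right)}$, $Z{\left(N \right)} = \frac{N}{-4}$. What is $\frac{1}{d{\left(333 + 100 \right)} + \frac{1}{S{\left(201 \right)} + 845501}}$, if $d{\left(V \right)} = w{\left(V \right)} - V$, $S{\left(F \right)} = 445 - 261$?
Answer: $- \frac{3382740}{2563271231} \approx -0.0013197$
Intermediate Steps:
$S{\left(F \right)} = 184$
$Z{\left(N \right)} = - \frac{N}{4}$ ($Z{\left(N \right)} = N \left(- \frac{1}{4}\right) = - \frac{N}{4}$)
$w{\left(s \right)} = - \frac{3 s}{4}$ ($w{\left(s \right)} = s \left(\left(- \frac{1}{4}\right) 3\right) = s \left(- \frac{3}{4}\right) = - \frac{3 s}{4}$)
$d{\left(V \right)} = - \frac{7 V}{4}$ ($d{\left(V \right)} = - \frac{3 V}{4} - V = - \frac{7 V}{4}$)
$\frac{1}{d{\left(333 + 100 \right)} + \frac{1}{S{\left(201 \right)} + 845501}} = \frac{1}{- \frac{7 \left(333 + 100\right)}{4} + \frac{1}{184 + 845501}} = \frac{1}{\left(- \frac{7}{4}\right) 433 + \frac{1}{845685}} = \frac{1}{- \frac{3031}{4} + \frac{1}{845685}} = \frac{1}{- \frac{2563271231}{3382740}} = - \frac{3382740}{2563271231}$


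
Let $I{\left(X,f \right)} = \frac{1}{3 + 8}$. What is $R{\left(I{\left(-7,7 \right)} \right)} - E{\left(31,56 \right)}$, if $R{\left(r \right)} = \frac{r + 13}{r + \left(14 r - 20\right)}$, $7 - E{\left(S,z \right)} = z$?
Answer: $\frac{9901}{205} \approx 48.298$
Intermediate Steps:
$E{\left(S,z \right)} = 7 - z$
$I{\left(X,f \right)} = \frac{1}{11}$
$R{\left(r \right)} = \frac{13 + r}{-20 + 15 r}$ ($R{\left(r \right)} = \frac{13 + r}{r + \left(-20 + 14 r\right)} = \frac{13 + r}{-20 + 15 r}$)
$R{\left(I{\left(-7,7 \right)} \right)} - E{\left(31,56 \right)} = \frac{13 + \frac{1}{11}}{5 \left(-4 + 3 \cdot \frac{1}{11}\right)} - \left(7 - 56\right) = \frac{1}{5} \frac{1}{-4 + \frac{3}{11}} \cdot \frac{144}{11} - \left(7 - 56\right) = \frac{1}{5} \frac{1}{- \frac{41}{11}} \cdot \frac{144}{11} - -49 = \frac{1}{5} \left(- \frac{11}{41}\right) \frac{144}{11} + 49 = - \frac{144}{205} + 49 = \frac{9901}{205}$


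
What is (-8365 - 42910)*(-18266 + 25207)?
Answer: -355899775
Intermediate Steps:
(-8365 - 42910)*(-18266 + 25207) = -51275*6941 = -355899775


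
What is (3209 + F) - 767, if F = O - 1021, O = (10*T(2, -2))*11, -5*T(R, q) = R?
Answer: 1377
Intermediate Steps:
T(R, q) = -R/5
O = -44 (O = (10*(-⅕*2))*11 = (10*(-⅖))*11 = -4*11 = -44)
F = -1065 (F = -44 - 1021 = -1065)
(3209 + F) - 767 = (3209 - 1065) - 767 = 2144 - 767 = 1377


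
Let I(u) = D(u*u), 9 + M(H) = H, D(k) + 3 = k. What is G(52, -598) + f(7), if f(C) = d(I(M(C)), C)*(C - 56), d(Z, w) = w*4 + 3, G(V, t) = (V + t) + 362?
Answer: -1703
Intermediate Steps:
D(k) = -3 + k
G(V, t) = 362 + V + t
M(H) = -9 + H
I(u) = -3 + u**2 (I(u) = -3 + u*u = -3 + u**2)
d(Z, w) = 3 + 4*w (d(Z, w) = 4*w + 3 = 3 + 4*w)
f(C) = (-56 + C)*(3 + 4*C) (f(C) = (3 + 4*C)*(C - 56) = (3 + 4*C)*(-56 + C) = (-56 + C)*(3 + 4*C))
G(52, -598) + f(7) = (362 + 52 - 598) + (-56 + 7)*(3 + 4*7) = -184 - 49*(3 + 28) = -184 - 49*31 = -184 - 1519 = -1703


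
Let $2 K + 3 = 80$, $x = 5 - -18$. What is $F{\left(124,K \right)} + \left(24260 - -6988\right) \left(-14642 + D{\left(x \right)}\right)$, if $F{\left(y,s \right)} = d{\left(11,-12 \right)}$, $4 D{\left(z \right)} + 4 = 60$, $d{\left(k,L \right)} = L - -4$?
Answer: $-457095752$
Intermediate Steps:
$x = 23$ ($x = 5 + 18 = 23$)
$d{\left(k,L \right)} = 4 + L$ ($d{\left(k,L \right)} = L + 4 = 4 + L$)
$D{\left(z \right)} = 14$ ($D{\left(z \right)} = -1 + \frac{1}{4} \cdot 60 = -1 + 15 = 14$)
$K = \frac{77}{2}$ ($K = - \frac{3}{2} + \frac{1}{2} \cdot 80 = - \frac{3}{2} + 40 = \frac{77}{2} \approx 38.5$)
$F{\left(y,s \right)} = -8$ ($F{\left(y,s \right)} = 4 - 12 = -8$)
$F{\left(124,K \right)} + \left(24260 - -6988\right) \left(-14642 + D{\left(x \right)}\right) = -8 + \left(24260 - -6988\right) \left(-14642 + 14\right) = -8 + \left(24260 + 6988\right) \left(-14628\right) = -8 + 31248 \left(-14628\right) = -8 - 457095744 = -457095752$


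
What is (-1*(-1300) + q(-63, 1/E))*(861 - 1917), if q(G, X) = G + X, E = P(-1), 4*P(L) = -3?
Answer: -1304864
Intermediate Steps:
P(L) = -¾ (P(L) = (¼)*(-3) = -¾)
E = -¾ ≈ -0.75000
(-1*(-1300) + q(-63, 1/E))*(861 - 1917) = (-1*(-1300) + (-63 + 1/(-¾)))*(861 - 1917) = (1300 + (-63 - 4/3))*(-1056) = (1300 - 193/3)*(-1056) = (3707/3)*(-1056) = -1304864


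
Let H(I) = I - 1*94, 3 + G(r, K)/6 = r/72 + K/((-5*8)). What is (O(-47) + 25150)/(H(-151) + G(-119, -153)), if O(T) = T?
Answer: -753090/7499 ≈ -100.43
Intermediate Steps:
G(r, K) = -18 - 3*K/20 + r/12 (G(r, K) = -18 + 6*(r/72 + K/((-5*8))) = -18 + 6*(r*(1/72) + K/(-40)) = -18 + 6*(r/72 + K*(-1/40)) = -18 + 6*(r/72 - K/40) = -18 + 6*(-K/40 + r/72) = -18 + (-3*K/20 + r/12) = -18 - 3*K/20 + r/12)
H(I) = -94 + I (H(I) = I - 94 = -94 + I)
(O(-47) + 25150)/(H(-151) + G(-119, -153)) = (-47 + 25150)/((-94 - 151) + (-18 - 3/20*(-153) + (1/12)*(-119))) = 25103/(-245 + (-18 + 459/20 - 119/12)) = 25103/(-245 - 149/30) = 25103/(-7499/30) = 25103*(-30/7499) = -753090/7499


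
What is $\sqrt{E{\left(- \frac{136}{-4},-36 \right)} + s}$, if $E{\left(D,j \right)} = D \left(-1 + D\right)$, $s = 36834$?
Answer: $2 \sqrt{9489} \approx 194.82$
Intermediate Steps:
$\sqrt{E{\left(- \frac{136}{-4},-36 \right)} + s} = \sqrt{- \frac{136}{-4} \left(-1 - \frac{136}{-4}\right) + 36834} = \sqrt{\left(-136\right) \left(- \frac{1}{4}\right) \left(-1 - -34\right) + 36834} = \sqrt{34 \left(-1 + 34\right) + 36834} = \sqrt{34 \cdot 33 + 36834} = \sqrt{1122 + 36834} = \sqrt{37956} = 2 \sqrt{9489}$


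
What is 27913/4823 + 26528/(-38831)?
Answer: 73534243/14406301 ≈ 5.1043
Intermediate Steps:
27913/4823 + 26528/(-38831) = 27913*(1/4823) + 26528*(-1/38831) = 27913/4823 - 26528/38831 = 73534243/14406301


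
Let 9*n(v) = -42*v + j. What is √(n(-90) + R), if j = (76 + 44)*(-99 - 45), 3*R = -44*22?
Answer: 2*I*√4101/3 ≈ 42.693*I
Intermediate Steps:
R = -968/3 (R = (-44*22)/3 = (⅓)*(-968) = -968/3 ≈ -322.67)
j = -17280 (j = 120*(-144) = -17280)
n(v) = -1920 - 14*v/3 (n(v) = (-42*v - 17280)/9 = (-17280 - 42*v)/9 = -1920 - 14*v/3)
√(n(-90) + R) = √((-1920 - 14/3*(-90)) - 968/3) = √((-1920 + 420) - 968/3) = √(-1500 - 968/3) = √(-5468/3) = 2*I*√4101/3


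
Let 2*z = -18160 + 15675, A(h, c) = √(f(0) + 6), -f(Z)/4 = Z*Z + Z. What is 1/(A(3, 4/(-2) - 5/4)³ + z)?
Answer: -4970/6174361 - 24*√6/6174361 ≈ -0.00081446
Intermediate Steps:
f(Z) = -4*Z - 4*Z² (f(Z) = -4*(Z*Z + Z) = -4*(Z² + Z) = -4*(Z + Z²) = -4*Z - 4*Z²)
A(h, c) = √6 (A(h, c) = √(-4*0*(1 + 0) + 6) = √(-4*0*1 + 6) = √(0 + 6) = √6)
z = -2485/2 (z = (-18160 + 15675)/2 = (½)*(-2485) = -2485/2 ≈ -1242.5)
1/(A(3, 4/(-2) - 5/4)³ + z) = 1/((√6)³ - 2485/2) = 1/(6*√6 - 2485/2) = 1/(-2485/2 + 6*√6)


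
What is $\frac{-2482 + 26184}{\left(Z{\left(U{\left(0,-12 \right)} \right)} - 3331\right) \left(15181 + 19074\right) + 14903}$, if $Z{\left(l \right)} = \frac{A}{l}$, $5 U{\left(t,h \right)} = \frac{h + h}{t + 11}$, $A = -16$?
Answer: $- \frac{35553}{169248728} \approx -0.00021006$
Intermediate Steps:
$U{\left(t,h \right)} = \frac{2 h}{5 \left(11 + t\right)}$ ($U{\left(t,h \right)} = \frac{\left(h + h\right) \frac{1}{t + 11}}{5} = \frac{2 h \frac{1}{11 + t}}{5} = \frac{2 h}{5 \left(11 + t\right)}$)
$Z{\left(l \right)} = - \frac{16}{l}$
$\frac{-2482 + 26184}{\left(Z{\left(U{\left(0,-12 \right)} \right)} - 3331\right) \left(15181 + 19074\right) + 14903} = \frac{-2482 + 26184}{\left(- \frac{16}{\frac{2}{5} \left(-12\right) \frac{1}{11 + 0}} - 3331\right) \left(15181 + 19074\right) + 14903} = \frac{23702}{\left(- \frac{16}{\frac{2}{5} \left(-12\right) \frac{1}{11}} - 3331\right) 34255 + 14903} = \frac{23702}{\left(- \frac{16}{- \frac{24}{55}} - 3331\right) 34255 + 14903} = \frac{23702}{\left(\left(-16\right) \left(- \frac{55}{24}\right) - 3331\right) 34255 + 14903} = \frac{23702}{\left(\frac{110}{3} - 3331\right) 34255 + 14903} = \frac{23702}{\left(- \frac{9883}{3}\right) 34255 + 14903} = \frac{23702}{- \frac{338542165}{3} + 14903} = \frac{23702}{- \frac{338497456}{3}} = 23702 \left(- \frac{3}{338497456}\right) = - \frac{35553}{169248728}$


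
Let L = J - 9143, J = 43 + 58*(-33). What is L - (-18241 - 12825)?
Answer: 20052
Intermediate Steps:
J = -1871 (J = 43 - 1914 = -1871)
L = -11014 (L = -1871 - 9143 = -11014)
L - (-18241 - 12825) = -11014 - (-18241 - 12825) = -11014 - 1*(-31066) = -11014 + 31066 = 20052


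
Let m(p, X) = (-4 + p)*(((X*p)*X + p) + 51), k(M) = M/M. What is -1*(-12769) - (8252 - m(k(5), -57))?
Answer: -5386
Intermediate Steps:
k(M) = 1
m(p, X) = (-4 + p)*(51 + p + p*X²) (m(p, X) = (-4 + p)*((p*X² + p) + 51) = (-4 + p)*((p + p*X²) + 51) = (-4 + p)*(51 + p + p*X²))
-1*(-12769) - (8252 - m(k(5), -57)) = -1*(-12769) - (8252 - (-204 + 1² + 47*1 + (-57)²*1² - 4*1*(-57)²)) = 12769 - (8252 - (-204 + 1 + 47 + 3249*1 - 4*1*3249)) = 12769 - (8252 - (-204 + 1 + 47 + 3249 - 12996)) = 12769 - (8252 - 1*(-9903)) = 12769 - (8252 + 9903) = 12769 - 1*18155 = 12769 - 18155 = -5386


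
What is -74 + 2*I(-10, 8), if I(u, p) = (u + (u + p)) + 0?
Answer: -98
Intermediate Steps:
I(u, p) = p + 2*u (I(u, p) = (u + (p + u)) + 0 = (p + 2*u) + 0 = p + 2*u)
-74 + 2*I(-10, 8) = -74 + 2*(8 + 2*(-10)) = -74 + 2*(8 - 20) = -74 + 2*(-12) = -74 - 24 = -98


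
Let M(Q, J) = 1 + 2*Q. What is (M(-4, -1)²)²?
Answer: 2401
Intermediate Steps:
(M(-4, -1)²)² = ((1 + 2*(-4))²)² = ((1 - 8)²)² = ((-7)²)² = 49² = 2401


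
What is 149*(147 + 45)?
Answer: 28608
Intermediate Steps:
149*(147 + 45) = 149*192 = 28608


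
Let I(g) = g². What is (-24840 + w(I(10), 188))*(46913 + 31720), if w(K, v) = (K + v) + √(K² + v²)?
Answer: -1930597416 + 314532*√2834 ≈ -1.9139e+9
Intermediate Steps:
w(K, v) = K + v + √(K² + v²)
(-24840 + w(I(10), 188))*(46913 + 31720) = (-24840 + (10² + 188 + √((10²)² + 188²)))*(46913 + 31720) = (-24840 + (100 + 188 + √(100² + 35344)))*78633 = (-24840 + (100 + 188 + √(10000 + 35344)))*78633 = (-24840 + (100 + 188 + √45344))*78633 = (-24840 + (100 + 188 + 4*√2834))*78633 = (-24840 + (288 + 4*√2834))*78633 = (-24552 + 4*√2834)*78633 = -1930597416 + 314532*√2834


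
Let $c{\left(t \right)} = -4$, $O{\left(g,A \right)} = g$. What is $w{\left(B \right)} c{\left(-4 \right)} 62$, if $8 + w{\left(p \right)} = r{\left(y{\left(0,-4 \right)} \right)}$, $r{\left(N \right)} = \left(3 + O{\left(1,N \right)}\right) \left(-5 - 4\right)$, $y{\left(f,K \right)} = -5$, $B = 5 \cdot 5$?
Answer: $10912$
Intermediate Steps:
$B = 25$
$r{\left(N \right)} = -36$ ($r{\left(N \right)} = \left(3 + 1\right) \left(-5 - 4\right) = 4 \left(-9\right) = -36$)
$w{\left(p \right)} = -44$ ($w{\left(p \right)} = -8 - 36 = -44$)
$w{\left(B \right)} c{\left(-4 \right)} 62 = \left(-44\right) \left(-4\right) 62 = 176 \cdot 62 = 10912$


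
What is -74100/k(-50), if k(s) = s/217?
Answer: 321594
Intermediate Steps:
k(s) = s/217 (k(s) = s*(1/217) = s/217)
-74100/k(-50) = -74100/((1/217)*(-50)) = -74100/(-50/217) = -74100*(-217/50) = 321594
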